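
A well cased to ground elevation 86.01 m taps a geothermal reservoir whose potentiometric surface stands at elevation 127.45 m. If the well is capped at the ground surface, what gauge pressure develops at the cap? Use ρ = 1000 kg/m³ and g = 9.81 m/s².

P ≈ 407 kPa

Head above the cap: Δh = 127.45 − 86.01 = 41.44 m.
P = ρgΔh = 1000 × 9.81 × 41.44 = 406526 Pa ≈ 407 kPa.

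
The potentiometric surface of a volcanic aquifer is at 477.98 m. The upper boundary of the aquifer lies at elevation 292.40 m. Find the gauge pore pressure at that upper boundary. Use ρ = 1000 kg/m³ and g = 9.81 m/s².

Pressure head at the aquifer top: ψ = h − z = 477.98 − 292.40 = 185.58 m.
P = ρgψ = 1000 × 9.81 × 185.58 = 1820540 Pa ≈ 1820 kPa.

P ≈ 1820 kPa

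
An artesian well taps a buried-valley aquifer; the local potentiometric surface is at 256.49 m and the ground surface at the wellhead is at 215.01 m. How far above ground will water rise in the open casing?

Water rises to the potentiometric surface, so the rise above ground = 256.49 − 215.01 = 41.48 m.

≈ 41.48 m above ground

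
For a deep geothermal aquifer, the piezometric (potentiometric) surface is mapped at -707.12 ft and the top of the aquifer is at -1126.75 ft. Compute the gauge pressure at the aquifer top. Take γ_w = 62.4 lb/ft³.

Pressure head at the aquifer top: ψ = h − z = -707.12 − (-1126.75) = 419.63 ft.
P = γψ/144 = 62.4 × 419.63 / 144 = 182 psi.

P ≈ 182 psi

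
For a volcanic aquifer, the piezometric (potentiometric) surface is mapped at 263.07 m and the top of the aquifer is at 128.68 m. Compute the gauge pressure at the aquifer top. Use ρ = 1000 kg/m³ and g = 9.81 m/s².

Pressure head at the aquifer top: ψ = h − z = 263.07 − 128.68 = 134.39 m.
P = ρgψ = 1000 × 9.81 × 134.39 = 1318366 Pa ≈ 1320 kPa.

P ≈ 1320 kPa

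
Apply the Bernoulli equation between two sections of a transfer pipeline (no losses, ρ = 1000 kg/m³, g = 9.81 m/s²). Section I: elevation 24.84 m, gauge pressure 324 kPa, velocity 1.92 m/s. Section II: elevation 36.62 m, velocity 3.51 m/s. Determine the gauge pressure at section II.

P₂ ≈ 204 kPa

Pressure head at I: ψ₁ = P₁/(ρg) = 324×1000 / (1000 × 9.81) = 33.03 m.
Velocity heads: v₁²/2g = 1.92²/19.62 = 0.188 m; v₂²/2g = 3.51²/19.62 = 0.628 m.
Total head H = z₁ + ψ₁ + v₁²/2g = 24.84 + 33.03 + 0.188 = 58.06 m.
ψ₂ = H − z₂ − v₂²/2g = 58.06 − 36.62 − 0.628 = 20.81 m.
P₂ = ρgψ₂ = 1000 × 9.81 × 20.81 ≈ 204 kPa.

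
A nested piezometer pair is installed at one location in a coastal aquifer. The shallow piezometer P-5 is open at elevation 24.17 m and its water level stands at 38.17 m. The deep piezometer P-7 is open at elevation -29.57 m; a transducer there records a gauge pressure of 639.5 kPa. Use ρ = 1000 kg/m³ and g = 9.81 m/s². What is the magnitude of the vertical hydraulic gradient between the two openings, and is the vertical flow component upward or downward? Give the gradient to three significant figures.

|i_v| ≈ 0.0475; vertical flow is downward

Total head at P-5: h = 38.17 m (water level in the standpipe).
Pressure head at P-7: ψ = P/(ρg) = 639.5×1000 / (1000 × 9.81) = 65.19 m.
Total head at P-7: h = z + ψ = -29.57 + 65.19 = 35.62 m.
Δh = h(P-5) − h(P-7) = 38.17 − 35.62 = 2.55 m.
Vertical separation Δz = 24.17 − (-29.57) = 53.74 m.
|i_v| = |Δh| / Δz = 2.55 / 53.74 = 0.0475.
Head is higher in the shallow piezometer, so vertical flow is downward (recharge condition).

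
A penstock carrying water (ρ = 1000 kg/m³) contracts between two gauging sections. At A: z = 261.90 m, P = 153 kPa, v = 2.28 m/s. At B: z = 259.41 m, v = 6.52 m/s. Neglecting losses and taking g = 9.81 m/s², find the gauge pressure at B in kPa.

Pressure head at A: ψ₁ = P₁/(ρg) = 153×1000 / (1000 × 9.81) = 15.60 m.
Velocity heads: v₁²/2g = 2.28²/19.62 = 0.265 m; v₂²/2g = 6.52²/19.62 = 2.167 m.
Total head H = z₁ + ψ₁ + v₁²/2g = 261.90 + 15.60 + 0.265 = 277.76 m.
ψ₂ = H − z₂ − v₂²/2g = 277.76 − 259.41 − 2.167 = 16.18 m.
P₂ = ρgψ₂ = 1000 × 9.81 × 16.18 ≈ 159 kPa.

P₂ ≈ 159 kPa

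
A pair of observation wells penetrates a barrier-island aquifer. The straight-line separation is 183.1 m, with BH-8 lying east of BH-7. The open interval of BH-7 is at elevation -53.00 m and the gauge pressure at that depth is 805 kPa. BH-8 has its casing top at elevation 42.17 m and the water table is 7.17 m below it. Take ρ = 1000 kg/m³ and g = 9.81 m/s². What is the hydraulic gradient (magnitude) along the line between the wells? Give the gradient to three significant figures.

i ≈ 0.0324

Pressure head at BH-7: ψ = P/(ρg) = 805×1000 / (1000 × 9.81) = 82.06 m.
Total head at BH-7: h = z + ψ = -53.00 + 82.06 = 29.06 m.
Total head at BH-8: h = 42.17 − 7.17 = 35.00 m.
Head difference: h(BH-7) − h(BH-8) = 29.06 − 35.00 = -5.94 m.
Hydraulic gradient: i = |Δh| / L = 5.94 / 183.1 = 0.0324.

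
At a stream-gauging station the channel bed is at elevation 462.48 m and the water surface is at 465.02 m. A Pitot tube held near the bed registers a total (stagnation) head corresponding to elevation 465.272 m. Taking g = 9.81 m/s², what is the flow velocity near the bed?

v ≈ 2.22 m/s

Near the bed, under hydrostatic conditions, the piezometric head (z + ψ) equals the free-surface elevation, 465.02 m.
Velocity head = total − piezometric = 465.272 − 465.02 = 0.252 m.
v = √(2g·h_v) = √(2 × 9.81 × 0.252) = 2.22 m/s.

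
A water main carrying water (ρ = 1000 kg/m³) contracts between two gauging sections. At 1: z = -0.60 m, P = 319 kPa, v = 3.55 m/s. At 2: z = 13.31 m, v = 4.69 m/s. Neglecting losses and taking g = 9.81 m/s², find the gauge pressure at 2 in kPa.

Pressure head at 1: ψ₁ = P₁/(ρg) = 319×1000 / (1000 × 9.81) = 32.52 m.
Velocity heads: v₁²/2g = 3.55²/19.62 = 0.642 m; v₂²/2g = 4.69²/19.62 = 1.121 m.
Total head H = z₁ + ψ₁ + v₁²/2g = -0.60 + 32.52 + 0.642 = 32.56 m.
ψ₂ = H − z₂ − v₂²/2g = 32.56 − 13.31 − 1.121 = 18.13 m.
P₂ = ρgψ₂ = 1000 × 9.81 × 18.13 ≈ 178 kPa.

P₂ ≈ 178 kPa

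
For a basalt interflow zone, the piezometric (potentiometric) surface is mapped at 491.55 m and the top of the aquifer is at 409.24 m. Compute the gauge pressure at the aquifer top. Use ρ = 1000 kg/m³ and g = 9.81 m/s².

P ≈ 807 kPa

Pressure head at the aquifer top: ψ = h − z = 491.55 − 409.24 = 82.31 m.
P = ρgψ = 1000 × 9.81 × 82.31 = 807461 Pa ≈ 807 kPa.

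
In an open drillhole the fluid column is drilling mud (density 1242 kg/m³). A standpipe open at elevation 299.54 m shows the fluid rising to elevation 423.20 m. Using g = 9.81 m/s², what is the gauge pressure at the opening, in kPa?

Pressure head ψ = h − z = 423.20 − 299.54 = 123.66 m.
P = ρgψ = 1242 × 9.81 × 123.66 = 1506676 Pa ≈ 1510 kPa.

P ≈ 1510 kPa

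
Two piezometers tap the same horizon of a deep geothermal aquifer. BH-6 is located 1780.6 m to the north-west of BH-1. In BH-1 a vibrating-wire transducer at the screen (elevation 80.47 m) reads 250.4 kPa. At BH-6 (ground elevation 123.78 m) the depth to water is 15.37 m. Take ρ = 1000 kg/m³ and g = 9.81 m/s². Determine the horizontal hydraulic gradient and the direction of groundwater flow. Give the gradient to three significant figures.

i ≈ 0.00136; groundwater flows toward the south-east

Pressure head at BH-1: ψ = P/(ρg) = 250.4×1000 / (1000 × 9.81) = 25.52 m.
Total head at BH-1: h = z + ψ = 80.47 + 25.52 = 105.99 m.
Total head at BH-6: h = 123.78 − 15.37 = 108.41 m.
Head difference: h(BH-1) − h(BH-6) = 105.99 − 108.41 = -2.42 m.
Hydraulic gradient: i = |Δh| / L = 2.42 / 1780.6 = 0.00136.
Flow is from higher to lower head: from BH-6 toward BH-1, i.e. toward the south-east.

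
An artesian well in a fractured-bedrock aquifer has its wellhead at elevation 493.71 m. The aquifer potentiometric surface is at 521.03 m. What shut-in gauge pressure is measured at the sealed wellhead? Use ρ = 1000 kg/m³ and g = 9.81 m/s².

Head above the cap: Δh = 521.03 − 493.71 = 27.32 m.
P = ρgΔh = 1000 × 9.81 × 27.32 = 268009 Pa ≈ 268 kPa.

P ≈ 268 kPa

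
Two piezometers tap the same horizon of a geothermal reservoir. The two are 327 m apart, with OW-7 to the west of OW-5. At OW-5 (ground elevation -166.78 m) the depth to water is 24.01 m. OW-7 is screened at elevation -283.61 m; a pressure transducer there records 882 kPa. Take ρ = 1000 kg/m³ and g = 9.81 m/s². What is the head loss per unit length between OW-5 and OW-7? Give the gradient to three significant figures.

Total head at OW-5: h = -166.78 − 24.01 = -190.79 m.
Pressure head at OW-7: ψ = P/(ρg) = 882×1000 / (1000 × 9.81) = 89.91 m.
Total head at OW-7: h = z + ψ = -283.61 + 89.91 = -193.70 m.
Head difference: h(OW-5) − h(OW-7) = -190.79 − (-193.70) = 2.91 m.
Hydraulic gradient: i = |Δh| / L = 2.91 / 327 = 0.00890.

i ≈ 0.00890 m/m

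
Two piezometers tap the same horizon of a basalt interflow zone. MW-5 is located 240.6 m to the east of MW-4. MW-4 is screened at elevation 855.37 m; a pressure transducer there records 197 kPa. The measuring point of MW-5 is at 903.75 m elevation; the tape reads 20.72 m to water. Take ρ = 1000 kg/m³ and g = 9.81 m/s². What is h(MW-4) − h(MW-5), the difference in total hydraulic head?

Δh ≈ -7.58 m

Pressure head at MW-4: ψ = P/(ρg) = 197×1000 / (1000 × 9.81) = 20.08 m.
Total head at MW-4: h = z + ψ = 855.37 + 20.08 = 875.45 m.
Total head at MW-5: h = 903.75 − 20.72 = 883.03 m.
Head difference: h(MW-4) − h(MW-5) = 875.45 − 883.03 = -7.58 m.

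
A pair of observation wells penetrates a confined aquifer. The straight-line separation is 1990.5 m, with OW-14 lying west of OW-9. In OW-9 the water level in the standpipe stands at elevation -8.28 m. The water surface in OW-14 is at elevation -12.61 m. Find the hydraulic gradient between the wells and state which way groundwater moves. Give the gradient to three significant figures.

i ≈ 0.00218; groundwater flows toward the west

Total head at OW-9: h = -8.28 m (water level in the piezometer is the total head).
Total head at OW-14: h = -12.61 m (water level in the piezometer is the total head).
Head difference: h(OW-9) − h(OW-14) = -8.28 − (-12.61) = 4.33 m.
Hydraulic gradient: i = |Δh| / L = 4.33 / 1990.5 = 0.00218.
Flow is from higher to lower head: from OW-9 toward OW-14, i.e. toward the west.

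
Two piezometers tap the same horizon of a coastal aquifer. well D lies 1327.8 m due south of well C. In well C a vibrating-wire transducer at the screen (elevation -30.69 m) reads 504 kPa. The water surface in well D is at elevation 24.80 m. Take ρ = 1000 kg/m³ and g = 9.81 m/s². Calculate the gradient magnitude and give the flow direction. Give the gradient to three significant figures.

i ≈ 0.00310; groundwater flows toward the north

Pressure head at well C: ψ = P/(ρg) = 504×1000 / (1000 × 9.81) = 51.38 m.
Total head at well C: h = z + ψ = -30.69 + 51.38 = 20.69 m.
Total head at well D: h = 24.80 m (water level in the piezometer is the total head).
Head difference: h(well C) − h(well D) = 20.69 − 24.80 = -4.11 m.
Hydraulic gradient: i = |Δh| / L = 4.11 / 1327.8 = 0.00310.
Flow is from higher to lower head: from well D toward well C, i.e. toward the north.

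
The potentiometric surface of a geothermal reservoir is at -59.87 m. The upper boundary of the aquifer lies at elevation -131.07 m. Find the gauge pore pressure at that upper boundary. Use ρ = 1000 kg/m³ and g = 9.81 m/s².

Pressure head at the aquifer top: ψ = h − z = -59.87 − (-131.07) = 71.20 m.
P = ρgψ = 1000 × 9.81 × 71.20 = 698472 Pa ≈ 698 kPa.

P ≈ 698 kPa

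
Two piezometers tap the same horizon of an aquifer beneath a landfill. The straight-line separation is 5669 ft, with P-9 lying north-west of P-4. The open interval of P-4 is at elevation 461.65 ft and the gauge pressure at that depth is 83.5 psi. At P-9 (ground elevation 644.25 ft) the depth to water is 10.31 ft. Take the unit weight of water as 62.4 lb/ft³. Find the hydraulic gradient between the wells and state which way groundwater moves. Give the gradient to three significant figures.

i ≈ 0.00360; groundwater flows toward the north-west

Pressure head at P-4: ψ = 144·P/γ = 144 × 83.5 / 62.4 = 192.69 ft.
Total head at P-4: h = z + ψ = 461.65 + 192.69 = 654.34 ft.
Total head at P-9: h = 644.25 − 10.31 = 633.94 ft.
Head difference: h(P-4) − h(P-9) = 654.34 − 633.94 = 20.40 ft.
Hydraulic gradient: i = |Δh| / L = 20.40 / 5669 = 0.00360.
Flow is from higher to lower head: from P-4 toward P-9, i.e. toward the north-west.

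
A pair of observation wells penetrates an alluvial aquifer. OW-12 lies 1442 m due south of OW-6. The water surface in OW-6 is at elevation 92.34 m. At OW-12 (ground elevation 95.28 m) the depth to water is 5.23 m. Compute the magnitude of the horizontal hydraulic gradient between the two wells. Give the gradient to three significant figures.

i ≈ 0.00159

Total head at OW-6: h = 92.34 m (water level in the piezometer is the total head).
Total head at OW-12: h = 95.28 − 5.23 = 90.05 m.
Head difference: h(OW-6) − h(OW-12) = 92.34 − 90.05 = 2.29 m.
Hydraulic gradient: i = |Δh| / L = 2.29 / 1442 = 0.00159.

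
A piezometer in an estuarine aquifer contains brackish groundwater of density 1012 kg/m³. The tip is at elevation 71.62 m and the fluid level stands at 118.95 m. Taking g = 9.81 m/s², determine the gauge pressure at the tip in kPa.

P ≈ 470 kPa

Pressure head ψ = h − z = 118.95 − 71.62 = 47.33 m.
P = ρgψ = 1012 × 9.81 × 47.33 = 469879 Pa ≈ 470 kPa.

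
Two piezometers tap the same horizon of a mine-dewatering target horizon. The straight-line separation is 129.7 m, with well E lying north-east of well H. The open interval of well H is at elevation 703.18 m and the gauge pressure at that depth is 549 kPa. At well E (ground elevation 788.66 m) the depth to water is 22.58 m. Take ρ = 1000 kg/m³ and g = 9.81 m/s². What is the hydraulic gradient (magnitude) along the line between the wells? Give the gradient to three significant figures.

Pressure head at well H: ψ = P/(ρg) = 549×1000 / (1000 × 9.81) = 55.96 m.
Total head at well H: h = z + ψ = 703.18 + 55.96 = 759.14 m.
Total head at well E: h = 788.66 − 22.58 = 766.08 m.
Head difference: h(well H) − h(well E) = 759.14 − 766.08 = -6.94 m.
Hydraulic gradient: i = |Δh| / L = 6.94 / 129.7 = 0.0535.

i ≈ 0.0535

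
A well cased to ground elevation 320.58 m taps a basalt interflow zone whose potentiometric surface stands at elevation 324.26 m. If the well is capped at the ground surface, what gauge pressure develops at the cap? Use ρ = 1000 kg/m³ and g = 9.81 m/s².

P ≈ 36.1 kPa

Head above the cap: Δh = 324.26 − 320.58 = 3.68 m.
P = ρgΔh = 1000 × 9.81 × 3.68 = 36101 Pa ≈ 36.1 kPa.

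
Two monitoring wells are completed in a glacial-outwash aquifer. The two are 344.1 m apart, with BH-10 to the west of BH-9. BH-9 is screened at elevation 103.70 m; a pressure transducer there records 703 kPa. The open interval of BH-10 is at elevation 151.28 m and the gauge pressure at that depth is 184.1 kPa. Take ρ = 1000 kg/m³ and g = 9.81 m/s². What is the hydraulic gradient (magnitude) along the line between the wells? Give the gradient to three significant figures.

i ≈ 0.0154

Pressure head at BH-9: ψ = P/(ρg) = 703×1000 / (1000 × 9.81) = 71.66 m.
Total head at BH-9: h = z + ψ = 103.70 + 71.66 = 175.36 m.
Pressure head at BH-10: ψ = P/(ρg) = 184.1×1000 / (1000 × 9.81) = 18.77 m.
Total head at BH-10: h = z + ψ = 151.28 + 18.77 = 170.05 m.
Head difference: h(BH-9) − h(BH-10) = 175.36 − 170.05 = 5.31 m.
Hydraulic gradient: i = |Δh| / L = 5.31 / 344.1 = 0.0154.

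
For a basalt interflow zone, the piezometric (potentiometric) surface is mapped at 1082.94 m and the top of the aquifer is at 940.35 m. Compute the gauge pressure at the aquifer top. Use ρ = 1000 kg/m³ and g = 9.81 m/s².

Pressure head at the aquifer top: ψ = h − z = 1082.94 − 940.35 = 142.59 m.
P = ρgψ = 1000 × 9.81 × 142.59 = 1398808 Pa ≈ 1400 kPa.

P ≈ 1400 kPa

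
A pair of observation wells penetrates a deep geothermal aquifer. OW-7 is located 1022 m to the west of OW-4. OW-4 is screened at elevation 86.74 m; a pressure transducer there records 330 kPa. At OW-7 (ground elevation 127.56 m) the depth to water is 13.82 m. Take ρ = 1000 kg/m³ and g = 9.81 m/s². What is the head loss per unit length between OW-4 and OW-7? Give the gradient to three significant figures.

Pressure head at OW-4: ψ = P/(ρg) = 330×1000 / (1000 × 9.81) = 33.64 m.
Total head at OW-4: h = z + ψ = 86.74 + 33.64 = 120.38 m.
Total head at OW-7: h = 127.56 − 13.82 = 113.74 m.
Head difference: h(OW-4) − h(OW-7) = 120.38 − 113.74 = 6.64 m.
Hydraulic gradient: i = |Δh| / L = 6.64 / 1022 = 0.00650.

i ≈ 0.00650 m/m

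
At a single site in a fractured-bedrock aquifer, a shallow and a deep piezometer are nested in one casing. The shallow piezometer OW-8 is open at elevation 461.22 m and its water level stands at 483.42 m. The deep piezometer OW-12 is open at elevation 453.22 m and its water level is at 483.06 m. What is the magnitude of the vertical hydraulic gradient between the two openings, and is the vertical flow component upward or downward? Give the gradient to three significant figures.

|i_v| ≈ 0.0450; vertical flow is downward

Total head at OW-8: h = 483.42 m (water level in the standpipe).
Total head at OW-12: h = 483.06 m.
Δh = h(OW-8) − h(OW-12) = 483.42 − 483.06 = 0.36 m.
Vertical separation Δz = 461.22 − 453.22 = 8.00 m.
|i_v| = |Δh| / Δz = 0.36 / 8.00 = 0.0450.
Head is higher in the shallow piezometer, so vertical flow is downward (recharge condition).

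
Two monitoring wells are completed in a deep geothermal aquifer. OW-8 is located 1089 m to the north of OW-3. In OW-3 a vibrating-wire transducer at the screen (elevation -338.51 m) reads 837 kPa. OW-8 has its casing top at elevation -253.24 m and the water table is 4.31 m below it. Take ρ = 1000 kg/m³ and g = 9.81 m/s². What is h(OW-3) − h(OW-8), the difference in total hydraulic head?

Δh ≈ 4.36 m

Pressure head at OW-3: ψ = P/(ρg) = 837×1000 / (1000 × 9.81) = 85.32 m.
Total head at OW-3: h = z + ψ = -338.51 + 85.32 = -253.19 m.
Total head at OW-8: h = -253.24 − 4.31 = -257.55 m.
Head difference: h(OW-3) − h(OW-8) = -253.19 − (-257.55) = 4.36 m.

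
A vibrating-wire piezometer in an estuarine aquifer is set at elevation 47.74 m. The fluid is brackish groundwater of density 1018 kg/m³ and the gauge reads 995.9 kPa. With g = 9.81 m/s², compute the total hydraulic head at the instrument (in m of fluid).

h ≈ 147.46 m

ψ = P/(ρg) = 995.9×1000 / (1018 × 9.81) = 99.72 m.
h = z + ψ = 47.74 + 99.72 = 147.46 m.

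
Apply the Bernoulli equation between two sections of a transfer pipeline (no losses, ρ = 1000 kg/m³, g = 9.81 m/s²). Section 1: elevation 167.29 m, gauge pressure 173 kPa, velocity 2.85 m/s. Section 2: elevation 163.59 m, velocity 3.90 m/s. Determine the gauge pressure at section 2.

P₂ ≈ 206 kPa

Pressure head at 1: ψ₁ = P₁/(ρg) = 173×1000 / (1000 × 9.81) = 17.64 m.
Velocity heads: v₁²/2g = 2.85²/19.62 = 0.414 m; v₂²/2g = 3.90²/19.62 = 0.775 m.
Total head H = z₁ + ψ₁ + v₁²/2g = 167.29 + 17.64 + 0.414 = 185.34 m.
ψ₂ = H − z₂ − v₂²/2g = 185.34 − 163.59 − 0.775 = 20.98 m.
P₂ = ρgψ₂ = 1000 × 9.81 × 20.98 ≈ 206 kPa.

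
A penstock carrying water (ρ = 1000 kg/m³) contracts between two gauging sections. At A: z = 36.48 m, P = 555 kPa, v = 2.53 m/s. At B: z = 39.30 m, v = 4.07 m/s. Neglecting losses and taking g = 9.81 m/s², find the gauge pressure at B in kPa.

Pressure head at A: ψ₁ = P₁/(ρg) = 555×1000 / (1000 × 9.81) = 56.57 m.
Velocity heads: v₁²/2g = 2.53²/19.62 = 0.326 m; v₂²/2g = 4.07²/19.62 = 0.844 m.
Total head H = z₁ + ψ₁ + v₁²/2g = 36.48 + 56.57 + 0.326 = 93.38 m.
ψ₂ = H − z₂ − v₂²/2g = 93.38 − 39.30 − 0.844 = 53.24 m.
P₂ = ρgψ₂ = 1000 × 9.81 × 53.24 ≈ 522 kPa.

P₂ ≈ 522 kPa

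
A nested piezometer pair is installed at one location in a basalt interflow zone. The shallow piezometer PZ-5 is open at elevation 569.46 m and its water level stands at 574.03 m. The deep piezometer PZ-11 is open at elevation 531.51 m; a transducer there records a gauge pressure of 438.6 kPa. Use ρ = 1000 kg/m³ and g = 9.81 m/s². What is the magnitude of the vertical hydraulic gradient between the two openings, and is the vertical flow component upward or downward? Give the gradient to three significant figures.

|i_v| ≈ 0.0577; vertical flow is upward

Total head at PZ-5: h = 574.03 m (water level in the standpipe).
Pressure head at PZ-11: ψ = P/(ρg) = 438.6×1000 / (1000 × 9.81) = 44.71 m.
Total head at PZ-11: h = z + ψ = 531.51 + 44.71 = 576.22 m.
Δh = h(PZ-5) − h(PZ-11) = 574.03 − 576.22 = -2.19 m.
Vertical separation Δz = 569.46 − 531.51 = 37.95 m.
|i_v| = |Δh| / Δz = 2.19 / 37.95 = 0.0577.
Head is higher in the deep piezometer, so vertical flow is upward (discharge condition).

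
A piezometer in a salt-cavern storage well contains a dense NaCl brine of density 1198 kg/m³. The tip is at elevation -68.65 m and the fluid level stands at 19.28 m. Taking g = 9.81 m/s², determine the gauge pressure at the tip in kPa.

Pressure head ψ = h − z = 19.28 − (-68.65) = 87.93 m.
P = ρgψ = 1198 × 9.81 × 87.93 = 1033387 Pa ≈ 1030 kPa.

P ≈ 1030 kPa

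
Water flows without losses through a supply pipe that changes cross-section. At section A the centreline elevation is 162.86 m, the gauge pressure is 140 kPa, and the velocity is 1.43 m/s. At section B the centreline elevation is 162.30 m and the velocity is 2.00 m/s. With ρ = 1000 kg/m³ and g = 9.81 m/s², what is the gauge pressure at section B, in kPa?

Pressure head at A: ψ₁ = P₁/(ρg) = 140×1000 / (1000 × 9.81) = 14.27 m.
Velocity heads: v₁²/2g = 1.43²/19.62 = 0.104 m; v₂²/2g = 2.00²/19.62 = 0.204 m.
Total head H = z₁ + ψ₁ + v₁²/2g = 162.86 + 14.27 + 0.104 = 177.23 m.
ψ₂ = H − z₂ − v₂²/2g = 177.23 − 162.30 − 0.204 = 14.73 m.
P₂ = ρgψ₂ = 1000 × 9.81 × 14.73 ≈ 145 kPa.

P₂ ≈ 145 kPa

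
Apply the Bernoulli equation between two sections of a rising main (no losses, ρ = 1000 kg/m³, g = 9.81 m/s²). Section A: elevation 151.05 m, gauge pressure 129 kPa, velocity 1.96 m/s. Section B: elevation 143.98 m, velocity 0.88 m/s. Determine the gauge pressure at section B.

P₂ ≈ 200 kPa

Pressure head at A: ψ₁ = P₁/(ρg) = 129×1000 / (1000 × 9.81) = 13.15 m.
Velocity heads: v₁²/2g = 1.96²/19.62 = 0.196 m; v₂²/2g = 0.88²/19.62 = 0.039 m.
Total head H = z₁ + ψ₁ + v₁²/2g = 151.05 + 13.15 + 0.196 = 164.40 m.
ψ₂ = H − z₂ − v₂²/2g = 164.40 − 143.98 − 0.039 = 20.38 m.
P₂ = ρgψ₂ = 1000 × 9.81 × 20.38 ≈ 200 kPa.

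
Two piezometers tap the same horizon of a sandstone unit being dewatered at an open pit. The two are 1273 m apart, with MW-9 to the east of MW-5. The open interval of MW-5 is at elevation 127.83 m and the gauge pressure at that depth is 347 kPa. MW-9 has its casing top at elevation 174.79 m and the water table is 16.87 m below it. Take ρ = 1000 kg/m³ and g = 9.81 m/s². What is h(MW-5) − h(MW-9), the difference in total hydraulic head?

Pressure head at MW-5: ψ = P/(ρg) = 347×1000 / (1000 × 9.81) = 35.37 m.
Total head at MW-5: h = z + ψ = 127.83 + 35.37 = 163.20 m.
Total head at MW-9: h = 174.79 − 16.87 = 157.92 m.
Head difference: h(MW-5) − h(MW-9) = 163.20 − 157.92 = 5.28 m.

Δh ≈ 5.28 m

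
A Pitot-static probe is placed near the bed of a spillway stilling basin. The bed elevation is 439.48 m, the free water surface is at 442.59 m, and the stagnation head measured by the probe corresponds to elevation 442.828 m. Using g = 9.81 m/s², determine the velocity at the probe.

Near the bed, under hydrostatic conditions, the piezometric head (z + ψ) equals the free-surface elevation, 442.59 m.
Velocity head = total − piezometric = 442.828 − 442.59 = 0.238 m.
v = √(2g·h_v) = √(2 × 9.81 × 0.238) = 2.16 m/s.

v ≈ 2.16 m/s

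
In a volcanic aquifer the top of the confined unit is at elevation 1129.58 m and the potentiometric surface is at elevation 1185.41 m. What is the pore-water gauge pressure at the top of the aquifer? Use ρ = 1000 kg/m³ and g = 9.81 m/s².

P ≈ 548 kPa

Pressure head at the aquifer top: ψ = h − z = 1185.41 − 1129.58 = 55.83 m.
P = ρgψ = 1000 × 9.81 × 55.83 = 547692 Pa ≈ 548 kPa.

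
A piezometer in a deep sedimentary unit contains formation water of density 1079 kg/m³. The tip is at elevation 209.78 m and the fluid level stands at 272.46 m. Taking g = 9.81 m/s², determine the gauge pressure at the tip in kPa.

P ≈ 663 kPa

Pressure head ψ = h − z = 272.46 − 209.78 = 62.68 m.
P = ρgψ = 1079 × 9.81 × 62.68 = 663467 Pa ≈ 663 kPa.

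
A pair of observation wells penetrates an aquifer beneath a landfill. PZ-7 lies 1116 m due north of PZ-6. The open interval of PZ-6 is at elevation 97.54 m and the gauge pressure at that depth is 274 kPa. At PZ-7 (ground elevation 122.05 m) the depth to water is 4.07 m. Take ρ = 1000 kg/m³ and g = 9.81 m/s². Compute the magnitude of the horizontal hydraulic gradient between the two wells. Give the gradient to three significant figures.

Pressure head at PZ-6: ψ = P/(ρg) = 274×1000 / (1000 × 9.81) = 27.93 m.
Total head at PZ-6: h = z + ψ = 97.54 + 27.93 = 125.47 m.
Total head at PZ-7: h = 122.05 − 4.07 = 117.98 m.
Head difference: h(PZ-6) − h(PZ-7) = 125.47 − 117.98 = 7.49 m.
Hydraulic gradient: i = |Δh| / L = 7.49 / 1116 = 0.00671.

i ≈ 0.00671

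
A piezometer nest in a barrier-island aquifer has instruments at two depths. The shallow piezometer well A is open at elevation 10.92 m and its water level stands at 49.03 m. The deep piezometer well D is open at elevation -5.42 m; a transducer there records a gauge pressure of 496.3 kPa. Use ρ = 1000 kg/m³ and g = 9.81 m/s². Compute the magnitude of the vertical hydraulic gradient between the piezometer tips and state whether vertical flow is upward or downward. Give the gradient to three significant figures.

Total head at well A: h = 49.03 m (water level in the standpipe).
Pressure head at well D: ψ = P/(ρg) = 496.3×1000 / (1000 × 9.81) = 50.59 m.
Total head at well D: h = z + ψ = -5.42 + 50.59 = 45.17 m.
Δh = h(well A) − h(well D) = 49.03 − 45.17 = 3.86 m.
Vertical separation Δz = 10.92 − (-5.42) = 16.34 m.
|i_v| = |Δh| / Δz = 3.86 / 16.34 = 0.236.
Head is higher in the shallow piezometer, so vertical flow is downward (recharge condition).

|i_v| ≈ 0.236; vertical flow is downward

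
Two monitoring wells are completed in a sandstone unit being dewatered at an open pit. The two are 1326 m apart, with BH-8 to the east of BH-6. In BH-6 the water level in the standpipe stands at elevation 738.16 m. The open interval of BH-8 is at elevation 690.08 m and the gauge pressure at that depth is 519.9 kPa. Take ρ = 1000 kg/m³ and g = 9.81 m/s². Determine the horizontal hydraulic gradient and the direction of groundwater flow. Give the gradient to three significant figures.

Total head at BH-6: h = 738.16 m (water level in the piezometer is the total head).
Pressure head at BH-8: ψ = P/(ρg) = 519.9×1000 / (1000 × 9.81) = 53.00 m.
Total head at BH-8: h = z + ψ = 690.08 + 53.00 = 743.08 m.
Head difference: h(BH-6) − h(BH-8) = 738.16 − 743.08 = -4.92 m.
Hydraulic gradient: i = |Δh| / L = 4.92 / 1326 = 0.00371.
Flow is from higher to lower head: from BH-8 toward BH-6, i.e. toward the west.

i ≈ 0.00371; groundwater flows toward the west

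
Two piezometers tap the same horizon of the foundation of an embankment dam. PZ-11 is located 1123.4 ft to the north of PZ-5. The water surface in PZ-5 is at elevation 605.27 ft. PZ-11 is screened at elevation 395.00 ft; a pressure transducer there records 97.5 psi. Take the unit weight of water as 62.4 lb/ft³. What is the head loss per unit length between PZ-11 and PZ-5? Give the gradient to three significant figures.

Total head at PZ-5: h = 605.27 ft (water level in the piezometer is the total head).
Pressure head at PZ-11: ψ = 144·P/γ = 144 × 97.5 / 62.4 = 225.00 ft.
Total head at PZ-11: h = z + ψ = 395.00 + 225.00 = 620.00 ft.
Head difference: h(PZ-5) − h(PZ-11) = 605.27 − 620.00 = -14.73 ft.
Hydraulic gradient: i = |Δh| / L = 14.73 / 1123.4 = 0.0131.

i ≈ 0.0131 ft/ft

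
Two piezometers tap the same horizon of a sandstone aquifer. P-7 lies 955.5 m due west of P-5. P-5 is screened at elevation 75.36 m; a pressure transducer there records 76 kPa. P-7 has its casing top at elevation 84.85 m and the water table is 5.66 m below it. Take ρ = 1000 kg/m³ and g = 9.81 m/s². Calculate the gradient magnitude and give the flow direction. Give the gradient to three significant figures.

Pressure head at P-5: ψ = P/(ρg) = 76×1000 / (1000 × 9.81) = 7.75 m.
Total head at P-5: h = z + ψ = 75.36 + 7.75 = 83.11 m.
Total head at P-7: h = 84.85 − 5.66 = 79.19 m.
Head difference: h(P-5) − h(P-7) = 83.11 − 79.19 = 3.92 m.
Hydraulic gradient: i = |Δh| / L = 3.92 / 955.5 = 0.00410.
Flow is from higher to lower head: from P-5 toward P-7, i.e. toward the west.

i ≈ 0.00410; groundwater flows toward the west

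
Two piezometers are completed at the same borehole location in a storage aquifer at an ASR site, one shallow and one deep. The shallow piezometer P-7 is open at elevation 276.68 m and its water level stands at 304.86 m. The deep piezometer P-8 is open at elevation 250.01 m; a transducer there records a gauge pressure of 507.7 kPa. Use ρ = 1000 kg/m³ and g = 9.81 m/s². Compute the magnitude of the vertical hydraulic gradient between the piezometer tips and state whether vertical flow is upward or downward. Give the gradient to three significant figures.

Total head at P-7: h = 304.86 m (water level in the standpipe).
Pressure head at P-8: ψ = P/(ρg) = 507.7×1000 / (1000 × 9.81) = 51.75 m.
Total head at P-8: h = z + ψ = 250.01 + 51.75 = 301.76 m.
Δh = h(P-7) − h(P-8) = 304.86 − 301.76 = 3.10 m.
Vertical separation Δz = 276.68 − 250.01 = 26.67 m.
|i_v| = |Δh| / Δz = 3.10 / 26.67 = 0.116.
Head is higher in the shallow piezometer, so vertical flow is downward (recharge condition).

|i_v| ≈ 0.116; vertical flow is downward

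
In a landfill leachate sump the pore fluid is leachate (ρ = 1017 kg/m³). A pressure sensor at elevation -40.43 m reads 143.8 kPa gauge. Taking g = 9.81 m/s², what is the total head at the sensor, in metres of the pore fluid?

ψ = P/(ρg) = 143.8×1000 / (1017 × 9.81) = 14.41 m.
h = z + ψ = -40.43 + 14.41 = -26.02 m.

h ≈ -26.02 m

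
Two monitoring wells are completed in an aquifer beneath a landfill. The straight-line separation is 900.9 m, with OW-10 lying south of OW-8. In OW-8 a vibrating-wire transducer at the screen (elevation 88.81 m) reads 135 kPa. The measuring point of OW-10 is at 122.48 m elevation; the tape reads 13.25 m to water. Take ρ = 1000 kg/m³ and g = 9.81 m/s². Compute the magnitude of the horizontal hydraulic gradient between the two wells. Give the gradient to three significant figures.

i ≈ 0.00739

Pressure head at OW-8: ψ = P/(ρg) = 135×1000 / (1000 × 9.81) = 13.76 m.
Total head at OW-8: h = z + ψ = 88.81 + 13.76 = 102.57 m.
Total head at OW-10: h = 122.48 − 13.25 = 109.23 m.
Head difference: h(OW-8) − h(OW-10) = 102.57 − 109.23 = -6.66 m.
Hydraulic gradient: i = |Δh| / L = 6.66 / 900.9 = 0.00739.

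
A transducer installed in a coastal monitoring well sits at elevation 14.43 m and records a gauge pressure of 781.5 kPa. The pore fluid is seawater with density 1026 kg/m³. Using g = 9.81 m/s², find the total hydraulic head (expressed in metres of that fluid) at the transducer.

ψ = P/(ρg) = 781.5×1000 / (1026 × 9.81) = 77.64 m.
h = z + ψ = 14.43 + 77.64 = 92.07 m.

h ≈ 92.07 m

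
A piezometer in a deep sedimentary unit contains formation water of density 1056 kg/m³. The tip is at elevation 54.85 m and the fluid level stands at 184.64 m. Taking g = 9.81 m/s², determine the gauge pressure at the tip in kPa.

P ≈ 1340 kPa

Pressure head ψ = h − z = 184.64 − 54.85 = 129.79 m.
P = ρgψ = 1056 × 9.81 × 129.79 = 1344541 Pa ≈ 1340 kPa.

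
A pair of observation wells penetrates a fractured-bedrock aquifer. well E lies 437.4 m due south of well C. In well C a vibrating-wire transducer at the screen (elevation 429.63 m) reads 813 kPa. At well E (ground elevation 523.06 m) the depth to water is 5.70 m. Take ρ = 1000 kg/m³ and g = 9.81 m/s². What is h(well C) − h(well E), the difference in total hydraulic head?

Pressure head at well C: ψ = P/(ρg) = 813×1000 / (1000 × 9.81) = 82.87 m.
Total head at well C: h = z + ψ = 429.63 + 82.87 = 512.50 m.
Total head at well E: h = 523.06 − 5.70 = 517.36 m.
Head difference: h(well C) − h(well E) = 512.50 − 517.36 = -4.86 m.

Δh ≈ -4.86 m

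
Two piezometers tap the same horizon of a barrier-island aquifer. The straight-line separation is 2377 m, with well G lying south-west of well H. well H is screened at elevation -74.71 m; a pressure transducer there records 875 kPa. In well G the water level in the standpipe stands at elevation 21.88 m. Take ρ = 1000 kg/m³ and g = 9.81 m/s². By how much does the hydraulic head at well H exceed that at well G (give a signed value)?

Δh ≈ -7.40 m

Pressure head at well H: ψ = P/(ρg) = 875×1000 / (1000 × 9.81) = 89.19 m.
Total head at well H: h = z + ψ = -74.71 + 89.19 = 14.48 m.
Total head at well G: h = 21.88 m (water level in the piezometer is the total head).
Head difference: h(well H) − h(well G) = 14.48 − 21.88 = -7.40 m.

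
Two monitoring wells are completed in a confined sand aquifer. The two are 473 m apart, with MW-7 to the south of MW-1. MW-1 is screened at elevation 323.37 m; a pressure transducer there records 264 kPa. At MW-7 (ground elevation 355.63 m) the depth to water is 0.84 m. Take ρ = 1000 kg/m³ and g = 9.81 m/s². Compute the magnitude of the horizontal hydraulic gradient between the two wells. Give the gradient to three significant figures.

i ≈ 0.00953

Pressure head at MW-1: ψ = P/(ρg) = 264×1000 / (1000 × 9.81) = 26.91 m.
Total head at MW-1: h = z + ψ = 323.37 + 26.91 = 350.28 m.
Total head at MW-7: h = 355.63 − 0.84 = 354.79 m.
Head difference: h(MW-1) − h(MW-7) = 350.28 − 354.79 = -4.51 m.
Hydraulic gradient: i = |Δh| / L = 4.51 / 473 = 0.00953.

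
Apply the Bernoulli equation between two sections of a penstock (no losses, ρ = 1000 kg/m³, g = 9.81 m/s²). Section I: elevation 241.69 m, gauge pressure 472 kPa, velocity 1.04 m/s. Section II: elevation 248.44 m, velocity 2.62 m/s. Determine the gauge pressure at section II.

P₂ ≈ 403 kPa

Pressure head at I: ψ₁ = P₁/(ρg) = 472×1000 / (1000 × 9.81) = 48.11 m.
Velocity heads: v₁²/2g = 1.04²/19.62 = 0.055 m; v₂²/2g = 2.62²/19.62 = 0.350 m.
Total head H = z₁ + ψ₁ + v₁²/2g = 241.69 + 48.11 + 0.055 = 289.86 m.
ψ₂ = H − z₂ − v₂²/2g = 289.86 − 248.44 − 0.350 = 41.07 m.
P₂ = ρgψ₂ = 1000 × 9.81 × 41.07 ≈ 403 kPa.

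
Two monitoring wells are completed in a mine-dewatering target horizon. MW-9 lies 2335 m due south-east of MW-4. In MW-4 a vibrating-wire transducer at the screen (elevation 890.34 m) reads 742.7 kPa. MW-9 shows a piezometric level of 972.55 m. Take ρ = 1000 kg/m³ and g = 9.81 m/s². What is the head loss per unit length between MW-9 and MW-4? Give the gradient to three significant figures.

Pressure head at MW-4: ψ = P/(ρg) = 742.7×1000 / (1000 × 9.81) = 75.71 m.
Total head at MW-4: h = z + ψ = 890.34 + 75.71 = 966.05 m.
Total head at MW-9: h = 972.55 m (water level in the piezometer is the total head).
Head difference: h(MW-4) − h(MW-9) = 966.05 − 972.55 = -6.50 m.
Hydraulic gradient: i = |Δh| / L = 6.50 / 2335 = 0.00278.

i ≈ 0.00278 m/m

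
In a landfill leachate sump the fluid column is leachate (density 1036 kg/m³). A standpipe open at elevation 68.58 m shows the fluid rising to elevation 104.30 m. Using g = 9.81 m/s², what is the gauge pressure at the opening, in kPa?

P ≈ 363 kPa

Pressure head ψ = h − z = 104.30 − 68.58 = 35.72 m.
P = ρgψ = 1036 × 9.81 × 35.72 = 363028 Pa ≈ 363 kPa.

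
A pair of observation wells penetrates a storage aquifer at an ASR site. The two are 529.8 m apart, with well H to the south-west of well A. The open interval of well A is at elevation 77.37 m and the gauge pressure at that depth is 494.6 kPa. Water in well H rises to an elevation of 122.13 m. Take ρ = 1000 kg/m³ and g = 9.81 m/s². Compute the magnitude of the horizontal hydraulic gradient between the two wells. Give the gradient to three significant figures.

i ≈ 0.0107

Pressure head at well A: ψ = P/(ρg) = 494.6×1000 / (1000 × 9.81) = 50.42 m.
Total head at well A: h = z + ψ = 77.37 + 50.42 = 127.79 m.
Total head at well H: h = 122.13 m (water level in the piezometer is the total head).
Head difference: h(well A) − h(well H) = 127.79 − 122.13 = 5.66 m.
Hydraulic gradient: i = |Δh| / L = 5.66 / 529.8 = 0.0107.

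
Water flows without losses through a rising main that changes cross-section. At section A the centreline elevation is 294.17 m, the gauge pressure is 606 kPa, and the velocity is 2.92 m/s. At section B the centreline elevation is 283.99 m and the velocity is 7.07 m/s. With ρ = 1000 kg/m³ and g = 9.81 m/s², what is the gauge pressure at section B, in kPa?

P₂ ≈ 685 kPa

Pressure head at A: ψ₁ = P₁/(ρg) = 606×1000 / (1000 × 9.81) = 61.77 m.
Velocity heads: v₁²/2g = 2.92²/19.62 = 0.435 m; v₂²/2g = 7.07²/19.62 = 2.548 m.
Total head H = z₁ + ψ₁ + v₁²/2g = 294.17 + 61.77 + 0.435 = 356.38 m.
ψ₂ = H − z₂ − v₂²/2g = 356.38 − 283.99 − 2.548 = 69.84 m.
P₂ = ρgψ₂ = 1000 × 9.81 × 69.84 ≈ 685 kPa.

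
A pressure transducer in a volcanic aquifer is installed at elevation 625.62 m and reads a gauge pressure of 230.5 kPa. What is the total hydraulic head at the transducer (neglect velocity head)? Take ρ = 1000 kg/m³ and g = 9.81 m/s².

ψ = P/(ρg) = 230.5×1000 / (1000 × 9.81) = 23.50 m.
h = z + ψ = 625.62 + 23.50 = 649.12 m.

h ≈ 649.12 m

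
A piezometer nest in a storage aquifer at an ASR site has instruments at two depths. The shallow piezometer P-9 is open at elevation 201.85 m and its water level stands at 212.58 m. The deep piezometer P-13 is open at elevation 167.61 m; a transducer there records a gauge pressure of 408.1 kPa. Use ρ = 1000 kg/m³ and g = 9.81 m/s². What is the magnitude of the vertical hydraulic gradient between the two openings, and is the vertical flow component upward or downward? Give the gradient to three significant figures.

Total head at P-9: h = 212.58 m (water level in the standpipe).
Pressure head at P-13: ψ = P/(ρg) = 408.1×1000 / (1000 × 9.81) = 41.60 m.
Total head at P-13: h = z + ψ = 167.61 + 41.60 = 209.21 m.
Δh = h(P-9) − h(P-13) = 212.58 − 209.21 = 3.37 m.
Vertical separation Δz = 201.85 − 167.61 = 34.24 m.
|i_v| = |Δh| / Δz = 3.37 / 34.24 = 0.0984.
Head is higher in the shallow piezometer, so vertical flow is downward (recharge condition).

|i_v| ≈ 0.0984; vertical flow is downward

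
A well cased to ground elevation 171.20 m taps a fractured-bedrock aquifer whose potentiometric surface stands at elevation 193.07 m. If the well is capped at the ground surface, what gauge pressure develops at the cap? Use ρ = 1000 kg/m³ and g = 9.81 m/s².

Head above the cap: Δh = 193.07 − 171.20 = 21.87 m.
P = ρgΔh = 1000 × 9.81 × 21.87 = 214545 Pa ≈ 215 kPa.

P ≈ 215 kPa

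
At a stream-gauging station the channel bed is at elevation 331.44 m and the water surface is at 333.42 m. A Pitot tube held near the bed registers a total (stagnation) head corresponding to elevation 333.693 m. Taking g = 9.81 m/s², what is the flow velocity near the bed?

v ≈ 2.31 m/s

Near the bed, under hydrostatic conditions, the piezometric head (z + ψ) equals the free-surface elevation, 333.42 m.
Velocity head = total − piezometric = 333.693 − 333.42 = 0.273 m.
v = √(2g·h_v) = √(2 × 9.81 × 0.273) = 2.31 m/s.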